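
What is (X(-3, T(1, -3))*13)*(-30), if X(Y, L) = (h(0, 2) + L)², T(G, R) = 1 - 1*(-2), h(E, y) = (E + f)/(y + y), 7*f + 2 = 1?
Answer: -1343355/392 ≈ -3426.9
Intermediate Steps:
f = -⅐ (f = -2/7 + (⅐)*1 = -2/7 + ⅐ = -⅐ ≈ -0.14286)
h(E, y) = (-⅐ + E)/(2*y) (h(E, y) = (E - ⅐)/(y + y) = (-⅐ + E)/((2*y)) = (-⅐ + E)*(1/(2*y)) = (-⅐ + E)/(2*y))
T(G, R) = 3 (T(G, R) = 1 + 2 = 3)
X(Y, L) = (-1/28 + L)² (X(Y, L) = ((1/14)*(-1 + 7*0)/2 + L)² = ((1/14)*(½)*(-1 + 0) + L)² = ((1/14)*(½)*(-1) + L)² = (-1/28 + L)²)
(X(-3, T(1, -3))*13)*(-30) = (((-1 + 28*3)²/784)*13)*(-30) = (((-1 + 84)²/784)*13)*(-30) = (((1/784)*83²)*13)*(-30) = (((1/784)*6889)*13)*(-30) = ((6889/784)*13)*(-30) = (89557/784)*(-30) = -1343355/392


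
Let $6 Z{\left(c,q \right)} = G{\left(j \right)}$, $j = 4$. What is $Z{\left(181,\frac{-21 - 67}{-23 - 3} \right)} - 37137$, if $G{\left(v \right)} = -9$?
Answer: $- \frac{74277}{2} \approx -37139.0$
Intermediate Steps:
$Z{\left(c,q \right)} = - \frac{3}{2}$ ($Z{\left(c,q \right)} = \frac{1}{6} \left(-9\right) = - \frac{3}{2}$)
$Z{\left(181,\frac{-21 - 67}{-23 - 3} \right)} - 37137 = - \frac{3}{2} - 37137 = - \frac{74277}{2}$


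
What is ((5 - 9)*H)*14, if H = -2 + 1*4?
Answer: -112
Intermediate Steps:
H = 2 (H = -2 + 4 = 2)
((5 - 9)*H)*14 = ((5 - 9)*2)*14 = -4*2*14 = -8*14 = -112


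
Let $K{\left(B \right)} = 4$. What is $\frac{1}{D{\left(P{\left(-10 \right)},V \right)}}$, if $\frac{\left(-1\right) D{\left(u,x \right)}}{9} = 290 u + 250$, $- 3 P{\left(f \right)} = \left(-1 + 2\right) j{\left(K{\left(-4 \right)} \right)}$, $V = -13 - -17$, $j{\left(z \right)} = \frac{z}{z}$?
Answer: $- \frac{1}{1380} \approx -0.00072464$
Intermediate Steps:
$j{\left(z \right)} = 1$
$V = 4$ ($V = -13 + 17 = 4$)
$P{\left(f \right)} = - \frac{1}{3}$ ($P{\left(f \right)} = - \frac{\left(-1 + 2\right) 1}{3} = - \frac{1 \cdot 1}{3} = \left(- \frac{1}{3}\right) 1 = - \frac{1}{3}$)
$D{\left(u,x \right)} = -2250 - 2610 u$ ($D{\left(u,x \right)} = - 9 \left(290 u + 250\right) = - 9 \left(250 + 290 u\right) = -2250 - 2610 u$)
$\frac{1}{D{\left(P{\left(-10 \right)},V \right)}} = \frac{1}{-2250 - -870} = \frac{1}{-2250 + 870} = \frac{1}{-1380} = - \frac{1}{1380}$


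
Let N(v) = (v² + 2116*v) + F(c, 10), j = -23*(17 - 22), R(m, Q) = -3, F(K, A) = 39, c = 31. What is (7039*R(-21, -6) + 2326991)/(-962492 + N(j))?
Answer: -1152937/352944 ≈ -3.2666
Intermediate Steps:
j = 115 (j = -23*(-5) = 115)
N(v) = 39 + v² + 2116*v (N(v) = (v² + 2116*v) + 39 = 39 + v² + 2116*v)
(7039*R(-21, -6) + 2326991)/(-962492 + N(j)) = (7039*(-3) + 2326991)/(-962492 + (39 + 115² + 2116*115)) = (-21117 + 2326991)/(-962492 + (39 + 13225 + 243340)) = 2305874/(-962492 + 256604) = 2305874/(-705888) = 2305874*(-1/705888) = -1152937/352944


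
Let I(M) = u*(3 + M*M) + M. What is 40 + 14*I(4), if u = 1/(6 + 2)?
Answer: 517/4 ≈ 129.25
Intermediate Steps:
u = 1/8 ≈ 0.12500
I(M) = 3/8 + M + M**2/8 (I(M) = (3 + M*M)/8 + M = (3 + M**2)/8 + M = (3/8 + M**2/8) + M = 3/8 + M + M**2/8)
40 + 14*I(4) = 40 + 14*(3/8 + 4 + (1/8)*4**2) = 40 + 14*(3/8 + 4 + (1/8)*16) = 40 + 14*(3/8 + 4 + 2) = 40 + 14*(51/8) = 40 + 357/4 = 517/4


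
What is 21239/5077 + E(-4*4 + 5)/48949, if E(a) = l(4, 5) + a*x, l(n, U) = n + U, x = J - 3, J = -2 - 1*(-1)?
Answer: 1039896892/248514073 ≈ 4.1845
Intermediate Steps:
J = -1 (J = -2 + 1 = -1)
x = -4 (x = -1 - 3 = -4)
l(n, U) = U + n
E(a) = 9 - 4*a (E(a) = (5 + 4) + a*(-4) = 9 - 4*a)
21239/5077 + E(-4*4 + 5)/48949 = 21239/5077 + (9 - 4*(-4*4 + 5))/48949 = 21239*(1/5077) + (9 - 4*(-16 + 5))*(1/48949) = 21239/5077 + (9 - 4*(-11))*(1/48949) = 21239/5077 + (9 + 44)*(1/48949) = 21239/5077 + 53*(1/48949) = 21239/5077 + 53/48949 = 1039896892/248514073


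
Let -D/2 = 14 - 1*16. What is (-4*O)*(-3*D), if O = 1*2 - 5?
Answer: -144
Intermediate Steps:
D = 4 (D = -2*(14 - 1*16) = -2*(14 - 16) = -2*(-2) = 4)
O = -3 (O = 2 - 5 = -3)
(-4*O)*(-3*D) = (-4*(-3))*(-3*4) = 12*(-12) = -144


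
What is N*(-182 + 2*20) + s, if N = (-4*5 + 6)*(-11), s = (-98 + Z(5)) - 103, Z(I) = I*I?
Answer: -22044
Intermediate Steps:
Z(I) = I²
s = -176 (s = (-98 + 5²) - 103 = (-98 + 25) - 103 = -73 - 103 = -176)
N = 154 (N = (-20 + 6)*(-11) = -14*(-11) = 154)
N*(-182 + 2*20) + s = 154*(-182 + 2*20) - 176 = 154*(-182 + 40) - 176 = 154*(-142) - 176 = -21868 - 176 = -22044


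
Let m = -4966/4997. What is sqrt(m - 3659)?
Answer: I*sqrt(91390078033)/4997 ≈ 60.498*I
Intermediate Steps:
m = -4966/4997 (m = -4966*1/4997 = -4966/4997 ≈ -0.99380)
sqrt(m - 3659) = sqrt(-4966/4997 - 3659) = sqrt(-18288989/4997) = I*sqrt(91390078033)/4997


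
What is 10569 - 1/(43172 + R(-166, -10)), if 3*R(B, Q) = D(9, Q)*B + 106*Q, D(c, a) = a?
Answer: 458398667/43372 ≈ 10569.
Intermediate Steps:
R(B, Q) = 106*Q/3 + B*Q/3 (R(B, Q) = (Q*B + 106*Q)/3 = (B*Q + 106*Q)/3 = (106*Q + B*Q)/3 = 106*Q/3 + B*Q/3)
10569 - 1/(43172 + R(-166, -10)) = 10569 - 1/(43172 + (1/3)*(-10)*(106 - 166)) = 10569 - 1/(43172 + (1/3)*(-10)*(-60)) = 10569 - 1/(43172 + 200) = 10569 - 1/43372 = 458398667/43372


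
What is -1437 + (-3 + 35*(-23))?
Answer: -2245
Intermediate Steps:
-1437 + (-3 + 35*(-23)) = -1437 + (-3 - 805) = -1437 - 808 = -2245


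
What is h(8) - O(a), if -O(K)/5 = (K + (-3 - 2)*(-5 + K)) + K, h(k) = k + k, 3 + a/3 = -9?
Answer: 681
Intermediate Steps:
a = -36 (a = -9 + 3*(-9) = -9 - 27 = -36)
h(k) = 2*k
O(K) = -125 + 15*K (O(K) = -5*((K + (-3 - 2)*(-5 + K)) + K) = -5*((K - 5*(-5 + K)) + K) = -5*((K + (25 - 5*K)) + K) = -5*((25 - 4*K) + K) = -5*(25 - 3*K) = -125 + 15*K)
h(8) - O(a) = 2*8 - (-125 + 15*(-36)) = 16 - (-125 - 540) = 16 - 1*(-665) = 16 + 665 = 681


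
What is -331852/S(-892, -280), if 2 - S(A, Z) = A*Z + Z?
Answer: 165926/124739 ≈ 1.3302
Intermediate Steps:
S(A, Z) = 2 - Z - A*Z (S(A, Z) = 2 - (A*Z + Z) = 2 - (Z + A*Z) = 2 + (-Z - A*Z) = 2 - Z - A*Z)
-331852/S(-892, -280) = -331852/(2 - 1*(-280) - 1*(-892)*(-280)) = -331852/(2 + 280 - 249760) = -331852/(-249478) = -331852*(-1/249478) = 165926/124739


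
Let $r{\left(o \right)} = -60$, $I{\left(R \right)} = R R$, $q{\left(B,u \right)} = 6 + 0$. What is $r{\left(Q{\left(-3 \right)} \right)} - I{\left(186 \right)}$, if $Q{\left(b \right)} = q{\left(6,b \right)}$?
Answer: $-34656$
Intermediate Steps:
$q{\left(B,u \right)} = 6$
$I{\left(R \right)} = R^{2}$
$Q{\left(b \right)} = 6$
$r{\left(Q{\left(-3 \right)} \right)} - I{\left(186 \right)} = -60 - 186^{2} = -60 - 34596 = -34656$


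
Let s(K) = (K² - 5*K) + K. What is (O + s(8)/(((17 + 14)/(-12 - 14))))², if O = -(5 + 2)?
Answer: 1100401/961 ≈ 1145.1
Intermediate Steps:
s(K) = K² - 4*K
O = -7 (O = -1*7 = -7)
(O + s(8)/(((17 + 14)/(-12 - 14))))² = (-7 + (8*(-4 + 8))/(((17 + 14)/(-12 - 14))))² = (-7 + (8*4)/((31/(-26))))² = (-7 + 32/((31*(-1/26))))² = (-7 + 32/(-31/26))² = (-7 + 32*(-26/31))² = (-7 - 832/31)² = (-1049/31)² = 1100401/961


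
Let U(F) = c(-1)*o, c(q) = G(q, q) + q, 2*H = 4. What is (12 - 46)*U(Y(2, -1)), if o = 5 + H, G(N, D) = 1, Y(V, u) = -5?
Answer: 0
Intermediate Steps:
H = 2 (H = (1/2)*4 = 2)
c(q) = 1 + q
o = 7 (o = 5 + 2 = 7)
U(F) = 0 (U(F) = (1 - 1)*7 = 0*7 = 0)
(12 - 46)*U(Y(2, -1)) = (12 - 46)*0 = -34*0 = 0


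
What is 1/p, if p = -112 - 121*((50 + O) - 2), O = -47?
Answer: -1/233 ≈ -0.0042918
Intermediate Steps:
p = -233 (p = -112 - 121*((50 - 47) - 2) = -112 - 121*(3 - 2) = -112 - 121*1 = -112 - 121 = -233)
1/p = 1/(-233) = -1/233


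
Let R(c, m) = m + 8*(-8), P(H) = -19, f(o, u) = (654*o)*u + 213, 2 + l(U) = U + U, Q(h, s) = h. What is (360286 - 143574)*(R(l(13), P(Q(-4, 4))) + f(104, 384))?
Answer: 5660143395088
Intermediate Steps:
l(U) = -2 + 2*U (l(U) = -2 + (U + U) = -2 + 2*U)
f(o, u) = 213 + 654*o*u (f(o, u) = 654*o*u + 213 = 213 + 654*o*u)
R(c, m) = -64 + m (R(c, m) = m - 64 = -64 + m)
(360286 - 143574)*(R(l(13), P(Q(-4, 4))) + f(104, 384)) = (360286 - 143574)*((-64 - 19) + (213 + 654*104*384)) = 216712*(-83 + (213 + 26118144)) = 216712*(-83 + 26118357) = 216712*26118274 = 5660143395088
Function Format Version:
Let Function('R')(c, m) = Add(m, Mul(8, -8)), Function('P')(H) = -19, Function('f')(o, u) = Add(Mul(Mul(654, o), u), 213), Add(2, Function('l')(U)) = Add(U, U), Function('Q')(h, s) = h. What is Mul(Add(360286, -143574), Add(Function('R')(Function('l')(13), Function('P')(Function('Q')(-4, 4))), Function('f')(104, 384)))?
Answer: 5660143395088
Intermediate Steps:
Function('l')(U) = Add(-2, Mul(2, U)) (Function('l')(U) = Add(-2, Add(U, U)) = Add(-2, Mul(2, U)))
Function('f')(o, u) = Add(213, Mul(654, o, u)) (Function('f')(o, u) = Add(Mul(654, o, u), 213) = Add(213, Mul(654, o, u)))
Function('R')(c, m) = Add(-64, m) (Function('R')(c, m) = Add(m, -64) = Add(-64, m))
Mul(Add(360286, -143574), Add(Function('R')(Function('l')(13), Function('P')(Function('Q')(-4, 4))), Function('f')(104, 384))) = Mul(Add(360286, -143574), Add(Add(-64, -19), Add(213, Mul(654, 104, 384)))) = Mul(216712, Add(-83, Add(213, 26118144))) = Mul(216712, Add(-83, 26118357)) = Mul(216712, 26118274) = 5660143395088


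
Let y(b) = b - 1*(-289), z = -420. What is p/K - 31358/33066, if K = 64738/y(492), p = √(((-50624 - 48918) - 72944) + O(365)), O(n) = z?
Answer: -15679/16533 + 781*I*√172906/64738 ≈ -0.94835 + 5.0165*I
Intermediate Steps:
O(n) = -420
y(b) = 289 + b (y(b) = b + 289 = 289 + b)
p = I*√172906 (p = √(((-50624 - 48918) - 72944) - 420) = √((-99542 - 72944) - 420) = √(-172486 - 420) = √(-172906) = I*√172906 ≈ 415.82*I)
K = 64738/781 (K = 64738/(289 + 492) = 64738/781 ≈ 82.891)
p/K - 31358/33066 = (I*√172906)/(64738/781) - 31358/33066 = (I*√172906)*(781/64738) - 31358*1/33066 = 781*I*√172906/64738 - 15679/16533 = -15679/16533 + 781*I*√172906/64738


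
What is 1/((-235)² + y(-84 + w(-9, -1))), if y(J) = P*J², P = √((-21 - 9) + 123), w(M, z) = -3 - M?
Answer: -55225/392599583 + 6084*√93/392599583 ≈ 8.7799e-6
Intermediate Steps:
P = √93 (P = √(-30 + 123) = √93 ≈ 9.6436)
y(J) = √93*J²
1/((-235)² + y(-84 + w(-9, -1))) = 1/((-235)² + √93*(-84 + (-3 - 1*(-9)))²) = 1/(55225 + √93*(-84 + (-3 + 9))²) = 1/(55225 + √93*(-84 + 6)²) = 1/(55225 + √93*(-78)²) = 1/(55225 + √93*6084) = 1/(55225 + 6084*√93)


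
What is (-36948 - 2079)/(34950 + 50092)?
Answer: -39027/85042 ≈ -0.45891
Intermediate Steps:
(-36948 - 2079)/(34950 + 50092) = -39027/85042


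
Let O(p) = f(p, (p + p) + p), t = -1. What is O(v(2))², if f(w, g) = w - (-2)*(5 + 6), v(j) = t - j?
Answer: 361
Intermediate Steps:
v(j) = -1 - j
f(w, g) = 22 + w (f(w, g) = w - (-2)*11 = w - 1*(-22) = w + 22 = 22 + w)
O(p) = 22 + p
O(v(2))² = (22 + (-1 - 1*2))² = (22 + (-1 - 2))² = (22 - 3)² = 19² = 361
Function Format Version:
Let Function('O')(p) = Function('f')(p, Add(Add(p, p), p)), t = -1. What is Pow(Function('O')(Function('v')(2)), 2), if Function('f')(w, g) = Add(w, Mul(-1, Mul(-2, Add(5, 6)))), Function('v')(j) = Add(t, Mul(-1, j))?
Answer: 361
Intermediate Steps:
Function('v')(j) = Add(-1, Mul(-1, j))
Function('f')(w, g) = Add(22, w) (Function('f')(w, g) = Add(w, Mul(-1, Mul(-2, 11))) = Add(w, Mul(-1, -22)) = Add(w, 22) = Add(22, w))
Function('O')(p) = Add(22, p)
Pow(Function('O')(Function('v')(2)), 2) = Pow(Add(22, Add(-1, Mul(-1, 2))), 2) = Pow(Add(22, Add(-1, -2)), 2) = Pow(Add(22, -3), 2) = Pow(19, 2) = 361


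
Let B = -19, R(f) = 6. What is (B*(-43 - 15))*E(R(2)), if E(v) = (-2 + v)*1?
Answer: 4408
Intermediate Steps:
E(v) = -2 + v
(B*(-43 - 15))*E(R(2)) = (-19*(-43 - 15))*(-2 + 6) = -19*(-58)*4 = 1102*4 = 4408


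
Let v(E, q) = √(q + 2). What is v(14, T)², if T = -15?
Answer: -13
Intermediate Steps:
v(E, q) = √(2 + q)
v(14, T)² = (√(2 - 15))² = (√(-13))² = (I*√13)² = -13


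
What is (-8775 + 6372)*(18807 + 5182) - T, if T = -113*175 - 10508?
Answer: -57615284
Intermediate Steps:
T = -30283 (T = -19775 - 10508 = -30283)
(-8775 + 6372)*(18807 + 5182) - T = (-8775 + 6372)*(18807 + 5182) - 1*(-30283) = -2403*23989 + 30283 = -57645567 + 30283 = -57615284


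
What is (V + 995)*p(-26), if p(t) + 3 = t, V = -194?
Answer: -23229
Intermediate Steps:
p(t) = -3 + t
(V + 995)*p(-26) = (-194 + 995)*(-3 - 26) = 801*(-29) = -23229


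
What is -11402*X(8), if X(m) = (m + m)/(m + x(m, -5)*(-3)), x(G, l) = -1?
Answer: -182432/11 ≈ -16585.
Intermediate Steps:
X(m) = 2*m/(3 + m) (X(m) = (m + m)/(m - 1*(-3)) = (2*m)/(m + 3) = (2*m)/(3 + m) = 2*m/(3 + m))
-11402*X(8) = -22804*8/(3 + 8) = -22804*8/11 = -11402*16/11 = -182432/11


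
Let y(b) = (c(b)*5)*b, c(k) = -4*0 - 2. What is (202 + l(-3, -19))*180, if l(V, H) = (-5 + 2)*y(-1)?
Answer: 30960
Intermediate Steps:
c(k) = -2 (c(k) = 0 - 2 = -2)
y(b) = -10*b (y(b) = (-2*5)*b = -10*b)
l(V, H) = -30 (l(V, H) = (-5 + 2)*(-10*(-1)) = -3*10 = -30)
(202 + l(-3, -19))*180 = (202 - 30)*180 = 172*180 = 30960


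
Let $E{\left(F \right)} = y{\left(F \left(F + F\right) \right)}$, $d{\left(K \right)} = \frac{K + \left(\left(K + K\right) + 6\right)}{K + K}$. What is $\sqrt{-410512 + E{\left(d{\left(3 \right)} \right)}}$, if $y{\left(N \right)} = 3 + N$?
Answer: $\frac{i \sqrt{1641986}}{2} \approx 640.7 i$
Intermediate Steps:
$d{\left(K \right)} = \frac{6 + 3 K}{2 K}$ ($d{\left(K \right)} = \frac{K + \left(2 K + 6\right)}{2 K} = \left(K + \left(6 + 2 K\right)\right) \frac{1}{2 K} = \left(6 + 3 K\right) \frac{1}{2 K} = \frac{6 + 3 K}{2 K}$)
$E{\left(F \right)} = 3 + 2 F^{2}$ ($E{\left(F \right)} = 3 + F \left(F + F\right) = 3 + F 2 F = 3 + 2 F^{2}$)
$\sqrt{-410512 + E{\left(d{\left(3 \right)} \right)}} = \sqrt{-410512 + \left(3 + 2 \left(\frac{3}{2} + \frac{3}{3}\right)^{2}\right)} = \sqrt{-410512 + \left(3 + 2 \left(\frac{3}{2} + 3 \cdot \frac{1}{3}\right)^{2}\right)} = \sqrt{-410512 + \left(3 + 2 \left(\frac{3}{2} + 1\right)^{2}\right)} = \sqrt{-410512 + \left(3 + 2 \left(\frac{5}{2}\right)^{2}\right)} = \sqrt{-410512 + \left(3 + 2 \cdot \frac{25}{4}\right)} = \sqrt{-410512 + \left(3 + \frac{25}{2}\right)} = \sqrt{-410512 + \frac{31}{2}} = \sqrt{- \frac{820993}{2}} = \frac{i \sqrt{1641986}}{2}$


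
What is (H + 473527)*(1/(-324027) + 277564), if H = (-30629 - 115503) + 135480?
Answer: 41630158316322625/324027 ≈ 1.2848e+11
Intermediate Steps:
H = -10652 (H = -146132 + 135480 = -10652)
(H + 473527)*(1/(-324027) + 277564) = (-10652 + 473527)*(1/(-324027) + 277564) = 462875*(-1/324027 + 277564) = 462875*(89938230227/324027) = 41630158316322625/324027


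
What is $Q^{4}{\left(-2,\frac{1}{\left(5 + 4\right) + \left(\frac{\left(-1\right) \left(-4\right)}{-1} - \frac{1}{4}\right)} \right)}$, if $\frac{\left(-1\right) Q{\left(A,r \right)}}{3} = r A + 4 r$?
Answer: $\frac{331776}{130321} \approx 2.5458$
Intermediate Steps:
$Q{\left(A,r \right)} = - 12 r - 3 A r$ ($Q{\left(A,r \right)} = - 3 \left(r A + 4 r\right) = - 3 \left(A r + 4 r\right) = - 3 \left(4 r + A r\right) = - 12 r - 3 A r$)
$Q^{4}{\left(-2,\frac{1}{\left(5 + 4\right) + \left(\frac{\left(-1\right) \left(-4\right)}{-1} - \frac{1}{4}\right)} \right)} = \left(- \frac{3 \left(4 - 2\right)}{\left(5 + 4\right) + \left(\frac{\left(-1\right) \left(-4\right)}{-1} - \frac{1}{4}\right)}\right)^{4} = \left(\left(-3\right) \frac{1}{9 + \left(4 \left(-1\right) - \frac{1}{4}\right)} 2\right)^{4} = \left(\left(-3\right) \frac{1}{9 - \frac{17}{4}} \cdot 2\right)^{4} = \left(\left(-3\right) \frac{1}{\frac{19}{4}} \cdot 2\right)^{4} = \left(\left(-3\right) \frac{4}{19} \cdot 2\right)^{4} = \left(- \frac{24}{19}\right)^{4} = \frac{331776}{130321}$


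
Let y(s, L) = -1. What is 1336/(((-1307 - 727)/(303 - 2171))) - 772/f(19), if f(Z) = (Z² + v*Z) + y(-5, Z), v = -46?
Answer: 321083330/261369 ≈ 1228.5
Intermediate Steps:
f(Z) = -1 + Z² - 46*Z (f(Z) = (Z² - 46*Z) - 1 = -1 + Z² - 46*Z)
1336/(((-1307 - 727)/(303 - 2171))) - 772/f(19) = 1336/(((-1307 - 727)/(303 - 2171))) - 772/(-1 + 19² - 46*19) = 1336/((-2034/(-1868))) - 772/(-1 + 361 - 874) = 1336/((-2034*(-1/1868))) - 772/(-514) = 1336/(1017/934) - 772*(-1/514) = 1336*(934/1017) + 386/257 = 1247824/1017 + 386/257 = 321083330/261369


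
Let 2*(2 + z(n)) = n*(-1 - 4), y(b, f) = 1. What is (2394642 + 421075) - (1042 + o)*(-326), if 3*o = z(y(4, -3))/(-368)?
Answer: 1161191001/368 ≈ 3.1554e+6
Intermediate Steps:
z(n) = -2 - 5*n/2 (z(n) = -2 + (n*(-1 - 4))/2 = -2 + (n*(-5))/2 = -2 + (-5*n)/2 = -2 - 5*n/2)
o = 3/736 (o = ((-2 - 5/2*1)/(-368))/3 = ((-2 - 5/2)*(-1/368))/3 = (-9/2*(-1/368))/3 = (⅓)*(9/736) = 3/736 ≈ 0.0040761)
(2394642 + 421075) - (1042 + o)*(-326) = (2394642 + 421075) - (1042 + 3/736)*(-326) = 2815717 - 766915*(-326)/736 = 2815717 - 1*(-125007145/368) = 2815717 + 125007145/368 = 1161191001/368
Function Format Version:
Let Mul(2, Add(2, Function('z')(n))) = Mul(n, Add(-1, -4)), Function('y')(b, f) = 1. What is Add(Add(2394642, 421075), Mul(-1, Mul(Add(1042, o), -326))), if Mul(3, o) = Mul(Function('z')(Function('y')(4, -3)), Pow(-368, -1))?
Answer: Rational(1161191001, 368) ≈ 3.1554e+6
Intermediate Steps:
Function('z')(n) = Add(-2, Mul(Rational(-5, 2), n)) (Function('z')(n) = Add(-2, Mul(Rational(1, 2), Mul(n, Add(-1, -4)))) = Add(-2, Mul(Rational(1, 2), Mul(n, -5))) = Add(-2, Mul(Rational(1, 2), Mul(-5, n))) = Add(-2, Mul(Rational(-5, 2), n)))
o = Rational(3, 736) (o = Mul(Rational(1, 3), Mul(Add(-2, Mul(Rational(-5, 2), 1)), Pow(-368, -1))) = Mul(Rational(1, 3), Mul(Add(-2, Rational(-5, 2)), Rational(-1, 368))) = Mul(Rational(1, 3), Mul(Rational(-9, 2), Rational(-1, 368))) = Mul(Rational(1, 3), Rational(9, 736)) = Rational(3, 736) ≈ 0.0040761)
Add(Add(2394642, 421075), Mul(-1, Mul(Add(1042, o), -326))) = Add(Add(2394642, 421075), Mul(-1, Mul(Add(1042, Rational(3, 736)), -326))) = Add(2815717, Mul(-1, Mul(Rational(766915, 736), -326))) = Add(2815717, Mul(-1, Rational(-125007145, 368))) = Add(2815717, Rational(125007145, 368)) = Rational(1161191001, 368)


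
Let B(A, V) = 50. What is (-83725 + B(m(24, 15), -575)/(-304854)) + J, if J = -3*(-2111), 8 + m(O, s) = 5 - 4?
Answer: -11796630409/152427 ≈ -77392.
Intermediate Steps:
m(O, s) = -7 (m(O, s) = -8 + (5 - 4) = -8 + 1 = -7)
J = 6333
(-83725 + B(m(24, 15), -575)/(-304854)) + J = (-83725 + 50/(-304854)) + 6333 = (-83725 + 50*(-1/304854)) + 6333 = (-83725 - 25/152427) + 6333 = -12761950600/152427 + 6333 = -11796630409/152427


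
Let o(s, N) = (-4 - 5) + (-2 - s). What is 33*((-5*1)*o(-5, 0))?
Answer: 990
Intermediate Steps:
o(s, N) = -11 - s (o(s, N) = -9 + (-2 - s) = -11 - s)
33*((-5*1)*o(-5, 0)) = 33*((-5*1)*(-11 - 1*(-5))) = 33*(-5*(-11 + 5)) = 33*(-5*(-6)) = 33*30 = 990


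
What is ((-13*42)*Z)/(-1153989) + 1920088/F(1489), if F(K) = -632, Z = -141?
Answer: -30775126197/10129459 ≈ -3038.2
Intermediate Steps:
((-13*42)*Z)/(-1153989) + 1920088/F(1489) = (-13*42*(-141))/(-1153989) + 1920088/(-632) = -546*(-141)*(-1/1153989) + 1920088*(-1/632) = 76986*(-1/1153989) - 240011/79 = -8554/128221 - 240011/79 = -30775126197/10129459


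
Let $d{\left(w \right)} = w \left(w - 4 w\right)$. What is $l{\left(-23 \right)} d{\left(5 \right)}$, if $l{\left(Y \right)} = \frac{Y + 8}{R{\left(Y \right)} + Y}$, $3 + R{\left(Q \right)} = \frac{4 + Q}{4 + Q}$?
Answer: $-45$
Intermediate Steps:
$R{\left(Q \right)} = -2$ ($R{\left(Q \right)} = -3 + \frac{4 + Q}{4 + Q} = -3 + 1 = -2$)
$d{\left(w \right)} = - 3 w^{2}$ ($d{\left(w \right)} = w \left(- 3 w\right) = - 3 w^{2}$)
$l{\left(Y \right)} = \frac{8 + Y}{-2 + Y}$ ($l{\left(Y \right)} = \frac{Y + 8}{-2 + Y} = \frac{8 + Y}{-2 + Y}$)
$l{\left(-23 \right)} d{\left(5 \right)} = \frac{8 - 23}{-2 - 23} \left(- 3 \cdot 5^{2}\right) = \frac{1}{-25} \left(-15\right) \left(\left(-3\right) 25\right) = \left(- \frac{1}{25}\right) \left(-15\right) \left(-75\right) = \frac{3}{5} \left(-75\right) = -45$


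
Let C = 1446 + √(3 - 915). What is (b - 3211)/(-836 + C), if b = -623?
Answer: -584685/93253 + 3834*I*√57/93253 ≈ -6.2699 + 0.3104*I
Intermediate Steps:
C = 1446 + 4*I*√57 (C = 1446 + √(-912) = 1446 + 4*I*√57 ≈ 1446.0 + 30.199*I)
(b - 3211)/(-836 + C) = (-623 - 3211)/(-836 + (1446 + 4*I*√57)) = -3834/(610 + 4*I*√57)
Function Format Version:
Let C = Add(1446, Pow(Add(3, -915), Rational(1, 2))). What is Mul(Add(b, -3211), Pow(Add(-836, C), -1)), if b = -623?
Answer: Add(Rational(-584685, 93253), Mul(Rational(3834, 93253), I, Pow(57, Rational(1, 2)))) ≈ Add(-6.2699, Mul(0.31040, I))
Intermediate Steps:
C = Add(1446, Mul(4, I, Pow(57, Rational(1, 2)))) (C = Add(1446, Pow(-912, Rational(1, 2))) = Add(1446, Mul(4, I, Pow(57, Rational(1, 2)))) ≈ Add(1446.0, Mul(30.199, I)))
Mul(Add(b, -3211), Pow(Add(-836, C), -1)) = Mul(Add(-623, -3211), Pow(Add(-836, Add(1446, Mul(4, I, Pow(57, Rational(1, 2))))), -1)) = Mul(-3834, Pow(Add(610, Mul(4, I, Pow(57, Rational(1, 2)))), -1))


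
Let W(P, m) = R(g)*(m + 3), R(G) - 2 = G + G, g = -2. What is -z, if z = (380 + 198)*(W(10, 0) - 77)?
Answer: 47974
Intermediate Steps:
R(G) = 2 + 2*G (R(G) = 2 + (G + G) = 2 + 2*G)
W(P, m) = -6 - 2*m (W(P, m) = (2 + 2*(-2))*(m + 3) = (2 - 4)*(3 + m) = -2*(3 + m) = -6 - 2*m)
z = -47974 (z = (380 + 198)*((-6 - 2*0) - 77) = 578*((-6 + 0) - 77) = 578*(-6 - 77) = 578*(-83) = -47974)
-z = -1*(-47974) = 47974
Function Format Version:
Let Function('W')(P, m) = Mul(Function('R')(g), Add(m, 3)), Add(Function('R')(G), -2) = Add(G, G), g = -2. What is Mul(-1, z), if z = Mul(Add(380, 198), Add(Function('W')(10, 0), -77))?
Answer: 47974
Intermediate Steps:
Function('R')(G) = Add(2, Mul(2, G)) (Function('R')(G) = Add(2, Add(G, G)) = Add(2, Mul(2, G)))
Function('W')(P, m) = Add(-6, Mul(-2, m)) (Function('W')(P, m) = Mul(Add(2, Mul(2, -2)), Add(m, 3)) = Mul(Add(2, -4), Add(3, m)) = Mul(-2, Add(3, m)) = Add(-6, Mul(-2, m)))
z = -47974 (z = Mul(Add(380, 198), Add(Add(-6, Mul(-2, 0)), -77)) = Mul(578, Add(Add(-6, 0), -77)) = Mul(578, Add(-6, -77)) = Mul(578, -83) = -47974)
Mul(-1, z) = Mul(-1, -47974) = 47974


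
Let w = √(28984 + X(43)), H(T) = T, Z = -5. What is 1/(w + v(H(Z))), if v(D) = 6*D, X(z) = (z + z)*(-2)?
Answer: 5/4652 + 49*√3/13956 ≈ 0.0071561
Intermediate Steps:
X(z) = -4*z (X(z) = (2*z)*(-2) = -4*z)
w = 98*√3 (w = √(28984 - 4*43) = √(28984 - 172) = √28812 = 98*√3 ≈ 169.74)
1/(w + v(H(Z))) = 1/(98*√3 + 6*(-5)) = 1/(98*√3 - 30) = 1/(-30 + 98*√3)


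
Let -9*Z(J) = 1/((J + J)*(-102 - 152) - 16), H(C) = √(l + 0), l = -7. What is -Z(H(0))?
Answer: I/(36*(-4*I + 127*√7)) ≈ -9.8399e-7 + 8.2658e-5*I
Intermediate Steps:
H(C) = I*√7 (H(C) = √(-7 + 0) = √(-7) = I*√7)
Z(J) = -1/(9*(-16 - 508*J)) (Z(J) = -1/(9*((J + J)*(-102 - 152) - 16)) = -1/(9*((2*J)*(-254) - 16)) = -1/(9*(-508*J - 16)) = -1/(9*(-16 - 508*J)))
-Z(H(0)) = -1/(36*(4 + 127*(I*√7))) = -1/(36*(4 + 127*I*√7))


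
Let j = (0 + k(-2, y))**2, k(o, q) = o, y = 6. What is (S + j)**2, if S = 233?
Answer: 56169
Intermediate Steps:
j = 4 (j = (0 - 2)**2 = (-2)**2 = 4)
(S + j)**2 = (233 + 4)**2 = 237**2 = 56169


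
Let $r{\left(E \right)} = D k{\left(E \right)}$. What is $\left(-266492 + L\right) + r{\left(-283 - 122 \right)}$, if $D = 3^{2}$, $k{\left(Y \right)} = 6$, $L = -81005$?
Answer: $-347443$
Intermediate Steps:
$D = 9$
$r{\left(E \right)} = 54$ ($r{\left(E \right)} = 9 \cdot 6 = 54$)
$\left(-266492 + L\right) + r{\left(-283 - 122 \right)} = \left(-266492 - 81005\right) + 54 = -347497 + 54 = -347443$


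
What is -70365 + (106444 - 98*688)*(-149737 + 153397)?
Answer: 142742835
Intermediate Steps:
-70365 + (106444 - 98*688)*(-149737 + 153397) = -70365 + (106444 - 67424)*3660 = -70365 + 39020*3660 = -70365 + 142813200 = 142742835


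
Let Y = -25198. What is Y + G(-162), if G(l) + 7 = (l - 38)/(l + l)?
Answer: -2041555/81 ≈ -25204.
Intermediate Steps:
G(l) = -7 + (-38 + l)/(2*l) (G(l) = -7 + (l - 38)/(l + l) = -7 + (-38 + l)/((2*l)) = -7 + (-38 + l)*(1/(2*l)) = -7 + (-38 + l)/(2*l))
Y + G(-162) = -25198 + (-13/2 - 19/(-162)) = -25198 + (-13/2 - 19*(-1/162)) = -25198 + (-13/2 + 19/162) = -25198 - 517/81 = -2041555/81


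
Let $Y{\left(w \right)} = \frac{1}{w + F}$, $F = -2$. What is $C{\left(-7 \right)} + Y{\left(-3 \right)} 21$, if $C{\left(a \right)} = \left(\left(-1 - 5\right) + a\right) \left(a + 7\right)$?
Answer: $- \frac{21}{5} \approx -4.2$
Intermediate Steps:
$Y{\left(w \right)} = \frac{1}{-2 + w}$ ($Y{\left(w \right)} = \frac{1}{w - 2} = \frac{1}{-2 + w}$)
$C{\left(a \right)} = \left(-6 + a\right) \left(7 + a\right)$
$C{\left(-7 \right)} + Y{\left(-3 \right)} 21 = \left(-42 - 7 + \left(-7\right)^{2}\right) + \frac{1}{-2 - 3} \cdot 21 = \left(-42 - 7 + 49\right) + \frac{1}{-5} \cdot 21 = 0 - \frac{21}{5} = - \frac{21}{5}$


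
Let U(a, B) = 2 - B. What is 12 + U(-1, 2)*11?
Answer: 12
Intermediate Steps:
12 + U(-1, 2)*11 = 12 + (2 - 1*2)*11 = 12 + (2 - 2)*11 = 12 + 0*11 = 12 + 0 = 12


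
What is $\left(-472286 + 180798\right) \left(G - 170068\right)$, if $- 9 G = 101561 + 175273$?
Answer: $\frac{175616273216}{3} \approx 5.8539 \cdot 10^{10}$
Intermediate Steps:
$G = - \frac{92278}{3}$ ($G = - \frac{101561 + 175273}{9} = \left(- \frac{1}{9}\right) 276834 = - \frac{92278}{3} \approx -30759.0$)
$\left(-472286 + 180798\right) \left(G - 170068\right) = \left(-472286 + 180798\right) \left(- \frac{92278}{3} - 170068\right) = \left(-291488\right) \left(- \frac{602482}{3}\right) = \frac{175616273216}{3}$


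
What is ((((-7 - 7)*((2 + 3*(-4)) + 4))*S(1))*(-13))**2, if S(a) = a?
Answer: 1192464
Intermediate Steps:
((((-7 - 7)*((2 + 3*(-4)) + 4))*S(1))*(-13))**2 = ((((-7 - 7)*((2 + 3*(-4)) + 4))*1)*(-13))**2 = ((-14*((2 - 12) + 4)*1)*(-13))**2 = ((-14*(-10 + 4)*1)*(-13))**2 = ((-14*(-6)*1)*(-13))**2 = ((84*1)*(-13))**2 = (84*(-13))**2 = (-1092)**2 = 1192464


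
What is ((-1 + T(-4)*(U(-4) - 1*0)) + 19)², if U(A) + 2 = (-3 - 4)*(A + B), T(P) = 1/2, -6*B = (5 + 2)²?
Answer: 511225/144 ≈ 3550.2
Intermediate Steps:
B = -49/6 (B = -(5 + 2)²/6 = -⅙*7² = -⅙*49 = -49/6 ≈ -8.1667)
T(P) = ½
U(A) = 331/6 - 7*A (U(A) = -2 + (-3 - 4)*(A - 49/6) = -2 - 7*(-49/6 + A) = -2 + (343/6 - 7*A) = 331/6 - 7*A)
((-1 + T(-4)*(U(-4) - 1*0)) + 19)² = ((-1 + ((331/6 - 7*(-4)) - 1*0)/2) + 19)² = ((-1 + ((331/6 + 28) + 0)/2) + 19)² = ((-1 + (499/6 + 0)/2) + 19)² = ((-1 + (½)*(499/6)) + 19)² = ((-1 + 499/12) + 19)² = (487/12 + 19)² = (715/12)² = 511225/144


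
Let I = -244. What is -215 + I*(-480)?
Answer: 116905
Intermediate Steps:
-215 + I*(-480) = -215 - 244*(-480) = -215 + 117120 = 116905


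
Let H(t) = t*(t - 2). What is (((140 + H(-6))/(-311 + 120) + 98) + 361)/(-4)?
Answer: -87481/764 ≈ -114.50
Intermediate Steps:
H(t) = t*(-2 + t)
(((140 + H(-6))/(-311 + 120) + 98) + 361)/(-4) = (((140 - 6*(-2 - 6))/(-311 + 120) + 98) + 361)/(-4) = (((140 - 6*(-8))/(-191) + 98) + 361)*(-¼) = (((140 + 48)*(-1/191) + 98) + 361)*(-¼) = ((188*(-1/191) + 98) + 361)*(-¼) = ((-188/191 + 98) + 361)*(-¼) = (18530/191 + 361)*(-¼) = (87481/191)*(-¼) = -87481/764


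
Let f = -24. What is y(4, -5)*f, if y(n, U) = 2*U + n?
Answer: 144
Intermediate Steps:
y(n, U) = n + 2*U
y(4, -5)*f = (4 + 2*(-5))*(-24) = (4 - 10)*(-24) = -6*(-24) = 144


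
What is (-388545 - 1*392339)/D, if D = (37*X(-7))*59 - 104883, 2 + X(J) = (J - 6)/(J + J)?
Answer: 10932376/1501107 ≈ 7.2829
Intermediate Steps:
X(J) = -2 + (-6 + J)/(2*J) (X(J) = -2 + (J - 6)/(J + J) = -2 + (-6 + J)/((2*J)) = -2 + (-6 + J)*(1/(2*J)) = -2 + (-6 + J)/(2*J))
D = -1501107/14 (D = (37*(-3/2 - 3/(-7)))*59 - 104883 = (37*(-3/2 - 3*(-⅐)))*59 - 104883 = (37*(-3/2 + 3/7))*59 - 104883 = (37*(-15/14))*59 - 104883 = -555/14*59 - 104883 = -32745/14 - 104883 = -1501107/14 ≈ -1.0722e+5)
(-388545 - 1*392339)/D = (-388545 - 1*392339)/(-1501107/14) = (-388545 - 392339)*(-14/1501107) = -780884*(-14/1501107) = 10932376/1501107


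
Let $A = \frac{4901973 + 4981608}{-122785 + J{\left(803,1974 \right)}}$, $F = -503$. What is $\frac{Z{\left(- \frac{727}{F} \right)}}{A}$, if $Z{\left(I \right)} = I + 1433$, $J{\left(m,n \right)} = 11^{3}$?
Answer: $- \frac{87632218804}{4971441243} \approx -17.627$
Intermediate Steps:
$J{\left(m,n \right)} = 1331$
$Z{\left(I \right)} = 1433 + I$
$A = - \frac{9883581}{121454}$ ($A = \frac{4901973 + 4981608}{-122785 + 1331} = \frac{9883581}{-121454} = 9883581 \left(- \frac{1}{121454}\right) = - \frac{9883581}{121454} \approx -81.377$)
$\frac{Z{\left(- \frac{727}{F} \right)}}{A} = \frac{1433 - \frac{727}{-503}}{- \frac{9883581}{121454}} = \left(1433 - - \frac{727}{503}\right) \left(- \frac{121454}{9883581}\right) = \left(1433 + \frac{727}{503}\right) \left(- \frac{121454}{9883581}\right) = \frac{721526}{503} \left(- \frac{121454}{9883581}\right) = - \frac{87632218804}{4971441243}$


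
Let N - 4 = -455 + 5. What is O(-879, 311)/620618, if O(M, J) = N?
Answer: -223/310309 ≈ -0.00071864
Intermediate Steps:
N = -446 (N = 4 + (-455 + 5) = 4 - 450 = -446)
O(M, J) = -446
O(-879, 311)/620618 = -446/620618 = -446*1/620618 = -223/310309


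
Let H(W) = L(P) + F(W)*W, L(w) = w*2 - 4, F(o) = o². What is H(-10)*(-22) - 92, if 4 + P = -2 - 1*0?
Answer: 22260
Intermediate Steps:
P = -6 (P = -4 + (-2 - 1*0) = -4 + (-2 + 0) = -4 - 2 = -6)
L(w) = -4 + 2*w (L(w) = 2*w - 4 = -4 + 2*w)
H(W) = -16 + W³ (H(W) = (-4 + 2*(-6)) + W²*W = (-4 - 12) + W³ = -16 + W³)
H(-10)*(-22) - 92 = (-16 + (-10)³)*(-22) - 92 = (-16 - 1000)*(-22) - 92 = -1016*(-22) - 92 = 22352 - 92 = 22260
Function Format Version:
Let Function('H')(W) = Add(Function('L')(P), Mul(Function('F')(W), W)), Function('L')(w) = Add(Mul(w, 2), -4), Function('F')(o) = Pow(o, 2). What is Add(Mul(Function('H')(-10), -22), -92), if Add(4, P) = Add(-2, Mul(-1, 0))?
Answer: 22260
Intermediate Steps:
P = -6 (P = Add(-4, Add(-2, Mul(-1, 0))) = Add(-4, Add(-2, 0)) = Add(-4, -2) = -6)
Function('L')(w) = Add(-4, Mul(2, w)) (Function('L')(w) = Add(Mul(2, w), -4) = Add(-4, Mul(2, w)))
Function('H')(W) = Add(-16, Pow(W, 3)) (Function('H')(W) = Add(Add(-4, Mul(2, -6)), Mul(Pow(W, 2), W)) = Add(Add(-4, -12), Pow(W, 3)) = Add(-16, Pow(W, 3)))
Add(Mul(Function('H')(-10), -22), -92) = Add(Mul(Add(-16, Pow(-10, 3)), -22), -92) = Add(Mul(Add(-16, -1000), -22), -92) = Add(Mul(-1016, -22), -92) = Add(22352, -92) = 22260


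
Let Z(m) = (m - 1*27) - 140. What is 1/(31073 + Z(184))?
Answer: 1/31090 ≈ 3.2165e-5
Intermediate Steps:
Z(m) = -167 + m (Z(m) = (m - 27) - 140 = (-27 + m) - 140 = -167 + m)
1/(31073 + Z(184)) = 1/(31073 + (-167 + 184)) = 1/(31073 + 17) = 1/31090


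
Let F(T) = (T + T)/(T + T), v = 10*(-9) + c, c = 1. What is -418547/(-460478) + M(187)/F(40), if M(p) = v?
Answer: -40563995/460478 ≈ -88.091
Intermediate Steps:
v = -89 (v = 10*(-9) + 1 = -90 + 1 = -89)
M(p) = -89
F(T) = 1 (F(T) = (2*T)/((2*T)) = (2*T)*(1/(2*T)) = 1)
-418547/(-460478) + M(187)/F(40) = -418547/(-460478) - 89/1 = -418547*(-1/460478) - 89*1 = 418547/460478 - 89 = -40563995/460478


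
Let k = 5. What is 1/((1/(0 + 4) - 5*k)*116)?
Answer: -1/2871 ≈ -0.00034831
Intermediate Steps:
1/((1/(0 + 4) - 5*k)*116) = 1/((1/(0 + 4) - 5*5)*116) = 1/((1/4 - 25)*116) = 1/(-99/4*116) = 1/(-2871) = -1/2871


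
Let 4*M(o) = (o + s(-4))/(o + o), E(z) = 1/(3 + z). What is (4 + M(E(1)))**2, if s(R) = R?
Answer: 289/64 ≈ 4.5156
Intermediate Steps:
M(o) = (-4 + o)/(8*o) (M(o) = ((o - 4)/(o + o))/4 = ((-4 + o)/((2*o)))/4 = ((-4 + o)*(1/(2*o)))/4 = ((-4 + o)/(2*o))/4 = (-4 + o)/(8*o))
(4 + M(E(1)))**2 = (4 + (-4 + 1/(3 + 1))/(8*(1/(3 + 1))))**2 = (4 + (-4 + 1/4)/(8*(1/4)))**2 = (4 + (1/8)*4*(-15/4))**2 = (4 - 15/8)**2 = (17/8)**2 = 289/64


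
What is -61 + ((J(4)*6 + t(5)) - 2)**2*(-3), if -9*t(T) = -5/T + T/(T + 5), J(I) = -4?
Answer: -224677/108 ≈ -2080.3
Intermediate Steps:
t(T) = 5/(9*T) - T/(9*(5 + T)) (t(T) = -(-5/T + T/(T + 5))/9 = -(-5/T + T/(5 + T))/9 = 5/(9*T) - T/(9*(5 + T)))
-61 + ((J(4)*6 + t(5)) - 2)**2*(-3) = -61 + ((-4*6 + (1/9)*(25 - 1*5**2 + 5*5)/(5*(5 + 5))) - 2)**2*(-3) = -61 + ((-24 + (1/9)*(1/5)*(25 - 1*25 + 25)/10) - 2)**2*(-3) = -61 + ((-24 + (1/9)*(1/5)*(1/10)*(25 - 25 + 25)) - 2)**2*(-3) = -61 + ((-24 + (1/9)*(1/5)*(1/10)*25) - 2)**2*(-3) = -61 + ((-24 + 1/18) - 2)**2*(-3) = -61 + (-431/18 - 2)**2*(-3) = -61 + (-467/18)**2*(-3) = -61 + (218089/324)*(-3) = -61 - 218089/108 = -224677/108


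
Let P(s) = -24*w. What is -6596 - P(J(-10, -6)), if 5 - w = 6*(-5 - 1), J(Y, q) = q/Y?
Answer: -5612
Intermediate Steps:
w = 41 (w = 5 - 6*(-5 - 1) = 5 - 6*(-6) = 5 - 1*(-36) = 5 + 36 = 41)
P(s) = -984 (P(s) = -24*41 = -984)
-6596 - P(J(-10, -6)) = -6596 - 1*(-984) = -6596 + 984 = -5612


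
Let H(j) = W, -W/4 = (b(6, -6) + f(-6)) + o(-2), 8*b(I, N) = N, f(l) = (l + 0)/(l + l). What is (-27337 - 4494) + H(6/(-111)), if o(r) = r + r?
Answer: -31814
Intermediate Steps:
f(l) = ½ (f(l) = l/((2*l)) = l*(1/(2*l)) = ½)
b(I, N) = N/8
o(r) = 2*r
W = 17 (W = -4*(((⅛)*(-6) + ½) + 2*(-2)) = -4*((-¾ + ½) - 4) = -4*(-¼ - 4) = -4*(-17/4) = 17)
H(j) = 17
(-27337 - 4494) + H(6/(-111)) = (-27337 - 4494) + 17 = -31831 + 17 = -31814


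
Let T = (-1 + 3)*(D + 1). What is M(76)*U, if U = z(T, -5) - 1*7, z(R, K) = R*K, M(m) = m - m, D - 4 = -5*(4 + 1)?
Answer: 0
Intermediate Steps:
D = -21 (D = 4 - 5*(4 + 1) = 4 - 5*5 = 4 - 25 = -21)
M(m) = 0
T = -40 (T = (-1 + 3)*(-21 + 1) = 2*(-20) = -40)
z(R, K) = K*R
U = 193 (U = -5*(-40) - 1*7 = 200 - 7 = 193)
M(76)*U = 0*193 = 0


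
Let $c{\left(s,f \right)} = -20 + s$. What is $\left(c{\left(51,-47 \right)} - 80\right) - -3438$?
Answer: $3389$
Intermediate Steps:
$\left(c{\left(51,-47 \right)} - 80\right) - -3438 = \left(\left(-20 + 51\right) - 80\right) - -3438 = \left(31 - 80\right) + 3438 = -49 + 3438 = 3389$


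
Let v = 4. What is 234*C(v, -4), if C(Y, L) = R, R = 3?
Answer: 702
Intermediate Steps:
C(Y, L) = 3
234*C(v, -4) = 234*3 = 702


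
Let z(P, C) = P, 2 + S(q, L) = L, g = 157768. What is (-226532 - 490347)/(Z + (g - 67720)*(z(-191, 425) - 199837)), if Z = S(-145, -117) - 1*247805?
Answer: 716879/18012369268 ≈ 3.9799e-5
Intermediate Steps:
S(q, L) = -2 + L
Z = -247924 (Z = (-2 - 117) - 1*247805 = -119 - 247805 = -247924)
(-226532 - 490347)/(Z + (g - 67720)*(z(-191, 425) - 199837)) = (-226532 - 490347)/(-247924 + (157768 - 67720)*(-191 - 199837)) = -716879/(-247924 + 90048*(-200028)) = -716879/(-247924 - 18012121344) = -716879/(-18012369268) = -716879*(-1/18012369268) = 716879/18012369268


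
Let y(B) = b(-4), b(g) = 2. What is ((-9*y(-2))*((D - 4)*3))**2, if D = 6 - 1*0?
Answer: 11664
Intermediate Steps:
D = 6 (D = 6 + 0 = 6)
y(B) = 2
((-9*y(-2))*((D - 4)*3))**2 = ((-9*2)*((6 - 4)*3))**2 = (-36*3)**2 = (-18*6)**2 = (-108)**2 = 11664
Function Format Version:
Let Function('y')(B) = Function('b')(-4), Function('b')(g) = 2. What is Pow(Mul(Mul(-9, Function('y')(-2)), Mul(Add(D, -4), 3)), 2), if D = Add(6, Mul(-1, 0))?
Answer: 11664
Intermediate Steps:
D = 6 (D = Add(6, 0) = 6)
Function('y')(B) = 2
Pow(Mul(Mul(-9, Function('y')(-2)), Mul(Add(D, -4), 3)), 2) = Pow(Mul(Mul(-9, 2), Mul(Add(6, -4), 3)), 2) = Pow(Mul(-18, Mul(2, 3)), 2) = Pow(Mul(-18, 6), 2) = Pow(-108, 2) = 11664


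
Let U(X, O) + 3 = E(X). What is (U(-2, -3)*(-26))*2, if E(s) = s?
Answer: 260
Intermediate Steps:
U(X, O) = -3 + X
(U(-2, -3)*(-26))*2 = ((-3 - 2)*(-26))*2 = -5*(-26)*2 = 130*2 = 260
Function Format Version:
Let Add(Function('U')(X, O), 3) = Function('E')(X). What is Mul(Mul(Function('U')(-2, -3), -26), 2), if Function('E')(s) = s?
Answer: 260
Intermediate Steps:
Function('U')(X, O) = Add(-3, X)
Mul(Mul(Function('U')(-2, -3), -26), 2) = Mul(Mul(Add(-3, -2), -26), 2) = Mul(Mul(-5, -26), 2) = Mul(130, 2) = 260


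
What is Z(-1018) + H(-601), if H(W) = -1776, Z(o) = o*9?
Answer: -10938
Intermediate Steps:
Z(o) = 9*o
Z(-1018) + H(-601) = 9*(-1018) - 1776 = -9162 - 1776 = -10938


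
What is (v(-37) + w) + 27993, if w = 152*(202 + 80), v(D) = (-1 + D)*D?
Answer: 72263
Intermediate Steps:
v(D) = D*(-1 + D)
w = 42864 (w = 152*282 = 42864)
(v(-37) + w) + 27993 = (-37*(-1 - 37) + 42864) + 27993 = (-37*(-38) + 42864) + 27993 = (1406 + 42864) + 27993 = 44270 + 27993 = 72263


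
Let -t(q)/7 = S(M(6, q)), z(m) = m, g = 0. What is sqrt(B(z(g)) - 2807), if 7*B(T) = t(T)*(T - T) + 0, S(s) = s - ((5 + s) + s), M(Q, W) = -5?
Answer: I*sqrt(2807) ≈ 52.981*I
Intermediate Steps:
S(s) = -5 - s (S(s) = s - (5 + 2*s) = s + (-5 - 2*s) = -5 - s)
t(q) = 0 (t(q) = -7*(-5 - 1*(-5)) = -7*(-5 + 5) = -7*0 = 0)
B(T) = 0 (B(T) = (0*(T - T) + 0)/7 = (0*0 + 0)/7 = (0 + 0)/7 = (1/7)*0 = 0)
sqrt(B(z(g)) - 2807) = sqrt(0 - 2807) = sqrt(-2807) = I*sqrt(2807)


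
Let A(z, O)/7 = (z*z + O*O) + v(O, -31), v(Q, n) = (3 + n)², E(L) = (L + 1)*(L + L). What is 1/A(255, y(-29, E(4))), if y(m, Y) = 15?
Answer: 1/462238 ≈ 2.1634e-6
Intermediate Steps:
E(L) = 2*L*(1 + L) (E(L) = (1 + L)*(2*L) = 2*L*(1 + L))
A(z, O) = 5488 + 7*O² + 7*z² (A(z, O) = 7*((z*z + O*O) + (3 - 31)²) = 7*((z² + O²) + (-28)²) = 7*((O² + z²) + 784) = 7*(784 + O² + z²) = 5488 + 7*O² + 7*z²)
1/A(255, y(-29, E(4))) = 1/(5488 + 7*15² + 7*255²) = 1/(5488 + 7*225 + 7*65025) = 1/(5488 + 1575 + 455175) = 1/462238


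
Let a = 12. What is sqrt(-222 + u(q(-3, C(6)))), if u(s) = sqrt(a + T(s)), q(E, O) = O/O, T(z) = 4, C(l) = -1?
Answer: I*sqrt(218) ≈ 14.765*I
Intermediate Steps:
q(E, O) = 1
u(s) = 4 (u(s) = sqrt(12 + 4) = sqrt(16) = 4)
sqrt(-222 + u(q(-3, C(6)))) = sqrt(-222 + 4) = sqrt(-218) = I*sqrt(218)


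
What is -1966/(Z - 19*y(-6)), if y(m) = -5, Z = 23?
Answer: -983/59 ≈ -16.661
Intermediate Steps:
-1966/(Z - 19*y(-6)) = -1966/(23 - 19*(-5)) = -1966/(23 + 95) = -1966/118 = -1966*1/118 = -983/59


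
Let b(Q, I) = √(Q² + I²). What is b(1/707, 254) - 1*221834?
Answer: -221834 + √32248258085/707 ≈ -2.2158e+5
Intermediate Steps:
b(Q, I) = √(I² + Q²)
b(1/707, 254) - 1*221834 = √(254² + (1/707)²) - 1*221834 = √(64516 + (1/707)²) - 221834 = √(64516 + 1/499849) - 221834 = √(32248258085/499849) - 221834 = √32248258085/707 - 221834 = -221834 + √32248258085/707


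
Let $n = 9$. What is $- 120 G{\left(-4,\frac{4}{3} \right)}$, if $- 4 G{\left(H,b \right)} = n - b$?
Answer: $230$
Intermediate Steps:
$G{\left(H,b \right)} = - \frac{9}{4} + \frac{b}{4}$ ($G{\left(H,b \right)} = - \frac{9 - b}{4} = - \frac{9}{4} + \frac{b}{4}$)
$- 120 G{\left(-4,\frac{4}{3} \right)} = - 120 \left(- \frac{9}{4} + \frac{4 \cdot \frac{1}{3}}{4}\right) = - 120 \left(- \frac{9}{4} + \frac{1}{4} \cdot \frac{4}{3}\right) = - 120 \left(- \frac{9}{4} + \frac{1}{3}\right) = \left(-120\right) \left(- \frac{23}{12}\right) = 230$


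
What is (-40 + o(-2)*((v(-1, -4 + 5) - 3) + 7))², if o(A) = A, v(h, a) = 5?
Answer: 3364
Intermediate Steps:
(-40 + o(-2)*((v(-1, -4 + 5) - 3) + 7))² = (-40 - 2*((5 - 3) + 7))² = (-40 - 2*(2 + 7))² = (-40 - 2*9)² = (-40 - 18)² = (-58)² = 3364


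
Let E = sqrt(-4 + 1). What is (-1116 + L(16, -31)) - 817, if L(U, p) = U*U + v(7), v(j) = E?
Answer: -1677 + I*sqrt(3) ≈ -1677.0 + 1.732*I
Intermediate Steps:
E = I*sqrt(3) (E = sqrt(-3) = I*sqrt(3) ≈ 1.732*I)
v(j) = I*sqrt(3)
L(U, p) = U**2 + I*sqrt(3) (L(U, p) = U*U + I*sqrt(3) = U**2 + I*sqrt(3))
(-1116 + L(16, -31)) - 817 = (-1116 + (16**2 + I*sqrt(3))) - 817 = (-1116 + (256 + I*sqrt(3))) - 817 = (-860 + I*sqrt(3)) - 817 = -1677 + I*sqrt(3)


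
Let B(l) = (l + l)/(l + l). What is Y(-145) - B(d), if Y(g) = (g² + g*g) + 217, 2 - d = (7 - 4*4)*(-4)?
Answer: 42266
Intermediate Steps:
d = -34 (d = 2 - (7 - 4*4)*(-4) = 2 - (7 - 16)*(-4) = 2 - (-9)*(-4) = 2 - 1*36 = 2 - 36 = -34)
B(l) = 1 (B(l) = (2*l)/((2*l)) = (2*l)*(1/(2*l)) = 1)
Y(g) = 217 + 2*g² (Y(g) = (g² + g²) + 217 = 2*g² + 217 = 217 + 2*g²)
Y(-145) - B(d) = (217 + 2*(-145)²) - 1*1 = (217 + 2*21025) - 1 = (217 + 42050) - 1 = 42267 - 1 = 42266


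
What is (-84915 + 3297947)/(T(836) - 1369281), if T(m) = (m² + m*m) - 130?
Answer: 3213032/28381 ≈ 113.21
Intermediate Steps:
T(m) = -130 + 2*m² (T(m) = (m² + m²) - 130 = 2*m² - 130 = -130 + 2*m²)
(-84915 + 3297947)/(T(836) - 1369281) = (-84915 + 3297947)/((-130 + 2*836²) - 1369281) = 3213032/((-130 + 2*698896) - 1369281) = 3213032/((-130 + 1397792) - 1369281) = 3213032/(1397662 - 1369281) = 3213032/28381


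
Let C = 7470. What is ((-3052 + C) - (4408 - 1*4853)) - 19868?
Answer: -15005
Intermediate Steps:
((-3052 + C) - (4408 - 1*4853)) - 19868 = ((-3052 + 7470) - (4408 - 1*4853)) - 19868 = (4418 - (4408 - 4853)) - 19868 = (4418 - 1*(-445)) - 19868 = (4418 + 445) - 19868 = 4863 - 19868 = -15005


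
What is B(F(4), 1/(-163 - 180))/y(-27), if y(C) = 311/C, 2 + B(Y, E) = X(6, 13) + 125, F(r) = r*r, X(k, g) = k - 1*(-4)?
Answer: -3591/311 ≈ -11.547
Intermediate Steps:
X(k, g) = 4 + k (X(k, g) = k + 4 = 4 + k)
F(r) = r**2
B(Y, E) = 133 (B(Y, E) = -2 + ((4 + 6) + 125) = -2 + (10 + 125) = -2 + 135 = 133)
B(F(4), 1/(-163 - 180))/y(-27) = 133/((311/(-27))) = 133/((311*(-1/27))) = 133/(-311/27) = 133*(-27/311) = -3591/311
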